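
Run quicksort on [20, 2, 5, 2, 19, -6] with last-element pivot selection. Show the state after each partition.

Partition 1: pivot=-6 at index 0 -> [-6, 2, 5, 2, 19, 20]
Partition 2: pivot=20 at index 5 -> [-6, 2, 5, 2, 19, 20]
Partition 3: pivot=19 at index 4 -> [-6, 2, 5, 2, 19, 20]
Partition 4: pivot=2 at index 2 -> [-6, 2, 2, 5, 19, 20]


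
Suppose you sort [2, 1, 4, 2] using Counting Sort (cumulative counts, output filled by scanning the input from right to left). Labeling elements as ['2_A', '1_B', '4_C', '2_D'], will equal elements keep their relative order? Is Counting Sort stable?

Trace Counting Sort on the labeled array (the key is the number; the letter only tracks identity):
  Counts for values 0..4: [0, 1, 2, 0, 1]
  Cumulative counts: [0, 1, 3, 3, 4]
  Scan right to left: place 2_D at output index 2
  Scan right to left: place 4_C at output index 3
  Scan right to left: place 1_B at output index 0
  Scan right to left: place 2_A at output index 1
  Output: [1_B, 2_A, 2_D, 4_C]
Equal keys:
  value 2: originally 2_A, 2_D; after sorting 2_A, 2_D -> order preserved
All equal keys kept their original relative order. Counting Sort is stable: scanning the input right to left with decreasing cumulative counts places later duplicates at later output positions.
Answer: Stable


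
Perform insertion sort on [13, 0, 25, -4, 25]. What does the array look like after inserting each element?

First element 13 is already 'sorted'
Insert 0: shifted 1 elements -> [0, 13, 25, -4, 25]
Insert 25: shifted 0 elements -> [0, 13, 25, -4, 25]
Insert -4: shifted 3 elements -> [-4, 0, 13, 25, 25]
Insert 25: shifted 0 elements -> [-4, 0, 13, 25, 25]


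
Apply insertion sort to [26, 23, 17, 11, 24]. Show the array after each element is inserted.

First element 26 is already 'sorted'
Insert 23: shifted 1 elements -> [23, 26, 17, 11, 24]
Insert 17: shifted 2 elements -> [17, 23, 26, 11, 24]
Insert 11: shifted 3 elements -> [11, 17, 23, 26, 24]
Insert 24: shifted 1 elements -> [11, 17, 23, 24, 26]


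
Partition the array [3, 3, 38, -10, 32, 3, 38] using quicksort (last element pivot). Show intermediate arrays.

Partition 1: pivot=38 at index 6 -> [3, 3, 38, -10, 32, 3, 38]
Partition 2: pivot=3 at index 3 -> [3, 3, -10, 3, 32, 38, 38]
Partition 3: pivot=-10 at index 0 -> [-10, 3, 3, 3, 32, 38, 38]
Partition 4: pivot=3 at index 2 -> [-10, 3, 3, 3, 32, 38, 38]
Partition 5: pivot=38 at index 5 -> [-10, 3, 3, 3, 32, 38, 38]


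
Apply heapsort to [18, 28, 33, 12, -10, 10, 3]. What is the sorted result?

Build heap: [33, 28, 18, 12, -10, 10, 3]
Extract 33: [28, 12, 18, 3, -10, 10, 33]
Extract 28: [18, 12, 10, 3, -10, 28, 33]
Extract 18: [12, 3, 10, -10, 18, 28, 33]
Extract 12: [10, 3, -10, 12, 18, 28, 33]
Extract 10: [3, -10, 10, 12, 18, 28, 33]
Extract 3: [-10, 3, 10, 12, 18, 28, 33]


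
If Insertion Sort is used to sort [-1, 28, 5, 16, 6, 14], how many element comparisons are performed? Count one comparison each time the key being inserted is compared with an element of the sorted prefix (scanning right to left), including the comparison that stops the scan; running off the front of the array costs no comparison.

Insert 28: -1 <= 28 (stop) = 1 comparison(s) -> [-1, 28, 5, 16, 6, 14]
Insert 5: 28 > 5 (shift), -1 <= 5 (stop) = 2 comparison(s) -> [-1, 5, 28, 16, 6, 14]
Insert 16: 28 > 16 (shift), 5 <= 16 (stop) = 2 comparison(s) -> [-1, 5, 16, 28, 6, 14]
Insert 6: 28 > 6 (shift), 16 > 6 (shift), 5 <= 6 (stop) = 3 comparison(s) -> [-1, 5, 6, 16, 28, 14]
Insert 14: 28 > 14 (shift), 16 > 14 (shift), 6 <= 14 (stop) = 3 comparison(s) -> [-1, 5, 6, 14, 16, 28]
Total comparisons: 1 + 2 + 2 + 3 + 3 = 11


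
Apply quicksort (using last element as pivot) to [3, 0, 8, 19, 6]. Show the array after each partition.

Partition 1: pivot=6 at index 2 -> [3, 0, 6, 19, 8]
Partition 2: pivot=0 at index 0 -> [0, 3, 6, 19, 8]
Partition 3: pivot=8 at index 3 -> [0, 3, 6, 8, 19]


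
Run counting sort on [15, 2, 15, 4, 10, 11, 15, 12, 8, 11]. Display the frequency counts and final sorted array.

Count array: [0, 0, 1, 0, 1, 0, 0, 0, 1, 0, 1, 2, 1, 0, 0, 3]
(count[i] = number of elements equal to i)
Cumulative count: [0, 0, 1, 1, 2, 2, 2, 2, 3, 3, 4, 6, 7, 7, 7, 10]
Sorted: [2, 4, 8, 10, 11, 11, 12, 15, 15, 15]


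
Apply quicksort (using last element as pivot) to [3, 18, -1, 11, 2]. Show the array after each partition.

Partition 1: pivot=2 at index 1 -> [-1, 2, 3, 11, 18]
Partition 2: pivot=18 at index 4 -> [-1, 2, 3, 11, 18]
Partition 3: pivot=11 at index 3 -> [-1, 2, 3, 11, 18]


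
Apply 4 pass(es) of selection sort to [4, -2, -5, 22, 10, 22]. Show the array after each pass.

Pass 1: Select minimum -5 at index 2, swap -> [-5, -2, 4, 22, 10, 22]
Pass 2: Select minimum -2 at index 1, swap -> [-5, -2, 4, 22, 10, 22]
Pass 3: Select minimum 4 at index 2, swap -> [-5, -2, 4, 22, 10, 22]
Pass 4: Select minimum 10 at index 4, swap -> [-5, -2, 4, 10, 22, 22]


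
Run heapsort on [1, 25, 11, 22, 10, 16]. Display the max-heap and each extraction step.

Build heap: [25, 22, 16, 1, 10, 11]
Extract 25: [22, 11, 16, 1, 10, 25]
Extract 22: [16, 11, 10, 1, 22, 25]
Extract 16: [11, 1, 10, 16, 22, 25]
Extract 11: [10, 1, 11, 16, 22, 25]
Extract 10: [1, 10, 11, 16, 22, 25]


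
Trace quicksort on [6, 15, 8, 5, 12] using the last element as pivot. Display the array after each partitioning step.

Partition 1: pivot=12 at index 3 -> [6, 8, 5, 12, 15]
Partition 2: pivot=5 at index 0 -> [5, 8, 6, 12, 15]
Partition 3: pivot=6 at index 1 -> [5, 6, 8, 12, 15]


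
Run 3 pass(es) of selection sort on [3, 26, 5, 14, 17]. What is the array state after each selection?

Pass 1: Select minimum 3 at index 0, swap -> [3, 26, 5, 14, 17]
Pass 2: Select minimum 5 at index 2, swap -> [3, 5, 26, 14, 17]
Pass 3: Select minimum 14 at index 3, swap -> [3, 5, 14, 26, 17]


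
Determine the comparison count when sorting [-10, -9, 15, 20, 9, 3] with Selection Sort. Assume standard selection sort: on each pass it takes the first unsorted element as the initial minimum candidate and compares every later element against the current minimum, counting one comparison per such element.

Pass 1: scan indices 1..5 for the minimum = 5 comparison(s); min is -10, place at index 0 -> [-10, -9, 15, 20, 9, 3]
Pass 2: scan indices 2..5 for the minimum = 4 comparison(s); min is -9, place at index 1 -> [-10, -9, 15, 20, 9, 3]
Pass 3: scan indices 3..5 for the minimum = 3 comparison(s); min is 3, place at index 2 -> [-10, -9, 3, 20, 9, 15]
Pass 4: scan indices 4..5 for the minimum = 2 comparison(s); min is 9, place at index 3 -> [-10, -9, 3, 9, 20, 15]
Pass 5: scan indices 5..5 for the minimum = 1 comparison(s); min is 15, place at index 4 -> [-10, -9, 3, 9, 15, 20]
Selection sort always scans the whole unsorted suffix, so the count is (n-1) + (n-2) + ... + 1 = n(n-1)/2 = 6*5/2 = 15 regardless of the input order.
Total comparisons: 5 + 4 + 3 + 2 + 1 = 15


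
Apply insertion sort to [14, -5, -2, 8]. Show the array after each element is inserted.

First element 14 is already 'sorted'
Insert -5: shifted 1 elements -> [-5, 14, -2, 8]
Insert -2: shifted 1 elements -> [-5, -2, 14, 8]
Insert 8: shifted 1 elements -> [-5, -2, 8, 14]


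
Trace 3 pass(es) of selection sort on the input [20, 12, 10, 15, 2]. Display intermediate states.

Pass 1: Select minimum 2 at index 4, swap -> [2, 12, 10, 15, 20]
Pass 2: Select minimum 10 at index 2, swap -> [2, 10, 12, 15, 20]
Pass 3: Select minimum 12 at index 2, swap -> [2, 10, 12, 15, 20]


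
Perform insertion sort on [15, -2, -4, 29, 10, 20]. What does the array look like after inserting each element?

First element 15 is already 'sorted'
Insert -2: shifted 1 elements -> [-2, 15, -4, 29, 10, 20]
Insert -4: shifted 2 elements -> [-4, -2, 15, 29, 10, 20]
Insert 29: shifted 0 elements -> [-4, -2, 15, 29, 10, 20]
Insert 10: shifted 2 elements -> [-4, -2, 10, 15, 29, 20]
Insert 20: shifted 1 elements -> [-4, -2, 10, 15, 20, 29]


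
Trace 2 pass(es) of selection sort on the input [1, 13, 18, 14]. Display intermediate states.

Pass 1: Select minimum 1 at index 0, swap -> [1, 13, 18, 14]
Pass 2: Select minimum 13 at index 1, swap -> [1, 13, 18, 14]


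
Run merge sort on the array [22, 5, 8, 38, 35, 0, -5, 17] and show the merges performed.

Divide and conquer:
  Merge [22] + [5] -> [5, 22]
  Merge [8] + [38] -> [8, 38]
  Merge [5, 22] + [8, 38] -> [5, 8, 22, 38]
  Merge [35] + [0] -> [0, 35]
  Merge [-5] + [17] -> [-5, 17]
  Merge [0, 35] + [-5, 17] -> [-5, 0, 17, 35]
  Merge [5, 8, 22, 38] + [-5, 0, 17, 35] -> [-5, 0, 5, 8, 17, 22, 35, 38]


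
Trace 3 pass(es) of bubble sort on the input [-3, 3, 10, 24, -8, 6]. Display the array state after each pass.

After pass 1: [-3, 3, 10, -8, 6, 24] (2 swaps)
After pass 2: [-3, 3, -8, 6, 10, 24] (2 swaps)
After pass 3: [-3, -8, 3, 6, 10, 24] (1 swaps)
Total swaps: 5


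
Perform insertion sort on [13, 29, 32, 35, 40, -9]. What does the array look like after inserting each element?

First element 13 is already 'sorted'
Insert 29: shifted 0 elements -> [13, 29, 32, 35, 40, -9]
Insert 32: shifted 0 elements -> [13, 29, 32, 35, 40, -9]
Insert 35: shifted 0 elements -> [13, 29, 32, 35, 40, -9]
Insert 40: shifted 0 elements -> [13, 29, 32, 35, 40, -9]
Insert -9: shifted 5 elements -> [-9, 13, 29, 32, 35, 40]


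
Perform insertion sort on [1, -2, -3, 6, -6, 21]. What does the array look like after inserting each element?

First element 1 is already 'sorted'
Insert -2: shifted 1 elements -> [-2, 1, -3, 6, -6, 21]
Insert -3: shifted 2 elements -> [-3, -2, 1, 6, -6, 21]
Insert 6: shifted 0 elements -> [-3, -2, 1, 6, -6, 21]
Insert -6: shifted 4 elements -> [-6, -3, -2, 1, 6, 21]
Insert 21: shifted 0 elements -> [-6, -3, -2, 1, 6, 21]


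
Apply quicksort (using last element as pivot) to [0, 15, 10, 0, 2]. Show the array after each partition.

Partition 1: pivot=2 at index 2 -> [0, 0, 2, 15, 10]
Partition 2: pivot=0 at index 1 -> [0, 0, 2, 15, 10]
Partition 3: pivot=10 at index 3 -> [0, 0, 2, 10, 15]


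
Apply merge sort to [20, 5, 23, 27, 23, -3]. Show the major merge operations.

Divide and conquer:
  Merge [5] + [23] -> [5, 23]
  Merge [20] + [5, 23] -> [5, 20, 23]
  Merge [23] + [-3] -> [-3, 23]
  Merge [27] + [-3, 23] -> [-3, 23, 27]
  Merge [5, 20, 23] + [-3, 23, 27] -> [-3, 5, 20, 23, 23, 27]


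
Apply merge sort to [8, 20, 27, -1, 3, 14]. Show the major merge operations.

Divide and conquer:
  Merge [20] + [27] -> [20, 27]
  Merge [8] + [20, 27] -> [8, 20, 27]
  Merge [3] + [14] -> [3, 14]
  Merge [-1] + [3, 14] -> [-1, 3, 14]
  Merge [8, 20, 27] + [-1, 3, 14] -> [-1, 3, 8, 14, 20, 27]


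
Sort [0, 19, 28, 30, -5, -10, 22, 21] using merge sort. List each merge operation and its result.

Divide and conquer:
  Merge [0] + [19] -> [0, 19]
  Merge [28] + [30] -> [28, 30]
  Merge [0, 19] + [28, 30] -> [0, 19, 28, 30]
  Merge [-5] + [-10] -> [-10, -5]
  Merge [22] + [21] -> [21, 22]
  Merge [-10, -5] + [21, 22] -> [-10, -5, 21, 22]
  Merge [0, 19, 28, 30] + [-10, -5, 21, 22] -> [-10, -5, 0, 19, 21, 22, 28, 30]


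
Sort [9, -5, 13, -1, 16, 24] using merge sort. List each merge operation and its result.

Divide and conquer:
  Merge [-5] + [13] -> [-5, 13]
  Merge [9] + [-5, 13] -> [-5, 9, 13]
  Merge [16] + [24] -> [16, 24]
  Merge [-1] + [16, 24] -> [-1, 16, 24]
  Merge [-5, 9, 13] + [-1, 16, 24] -> [-5, -1, 9, 13, 16, 24]


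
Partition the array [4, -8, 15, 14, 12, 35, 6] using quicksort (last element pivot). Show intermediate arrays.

Partition 1: pivot=6 at index 2 -> [4, -8, 6, 14, 12, 35, 15]
Partition 2: pivot=-8 at index 0 -> [-8, 4, 6, 14, 12, 35, 15]
Partition 3: pivot=15 at index 5 -> [-8, 4, 6, 14, 12, 15, 35]
Partition 4: pivot=12 at index 3 -> [-8, 4, 6, 12, 14, 15, 35]


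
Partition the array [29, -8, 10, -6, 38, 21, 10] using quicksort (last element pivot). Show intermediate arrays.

Partition 1: pivot=10 at index 3 -> [-8, 10, -6, 10, 38, 21, 29]
Partition 2: pivot=-6 at index 1 -> [-8, -6, 10, 10, 38, 21, 29]
Partition 3: pivot=29 at index 5 -> [-8, -6, 10, 10, 21, 29, 38]


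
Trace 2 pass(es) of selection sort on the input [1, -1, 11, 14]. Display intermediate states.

Pass 1: Select minimum -1 at index 1, swap -> [-1, 1, 11, 14]
Pass 2: Select minimum 1 at index 1, swap -> [-1, 1, 11, 14]


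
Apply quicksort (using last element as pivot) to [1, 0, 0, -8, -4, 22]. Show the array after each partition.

Partition 1: pivot=22 at index 5 -> [1, 0, 0, -8, -4, 22]
Partition 2: pivot=-4 at index 1 -> [-8, -4, 0, 1, 0, 22]
Partition 3: pivot=0 at index 3 -> [-8, -4, 0, 0, 1, 22]


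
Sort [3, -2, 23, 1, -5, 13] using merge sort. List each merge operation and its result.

Divide and conquer:
  Merge [-2] + [23] -> [-2, 23]
  Merge [3] + [-2, 23] -> [-2, 3, 23]
  Merge [-5] + [13] -> [-5, 13]
  Merge [1] + [-5, 13] -> [-5, 1, 13]
  Merge [-2, 3, 23] + [-5, 1, 13] -> [-5, -2, 1, 3, 13, 23]


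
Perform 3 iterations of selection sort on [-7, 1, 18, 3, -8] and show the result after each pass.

Pass 1: Select minimum -8 at index 4, swap -> [-8, 1, 18, 3, -7]
Pass 2: Select minimum -7 at index 4, swap -> [-8, -7, 18, 3, 1]
Pass 3: Select minimum 1 at index 4, swap -> [-8, -7, 1, 3, 18]


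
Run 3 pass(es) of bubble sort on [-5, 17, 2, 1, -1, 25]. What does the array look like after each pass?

After pass 1: [-5, 2, 1, -1, 17, 25] (3 swaps)
After pass 2: [-5, 1, -1, 2, 17, 25] (2 swaps)
After pass 3: [-5, -1, 1, 2, 17, 25] (1 swaps)
Total swaps: 6


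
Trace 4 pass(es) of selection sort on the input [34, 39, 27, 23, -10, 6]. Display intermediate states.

Pass 1: Select minimum -10 at index 4, swap -> [-10, 39, 27, 23, 34, 6]
Pass 2: Select minimum 6 at index 5, swap -> [-10, 6, 27, 23, 34, 39]
Pass 3: Select minimum 23 at index 3, swap -> [-10, 6, 23, 27, 34, 39]
Pass 4: Select minimum 27 at index 3, swap -> [-10, 6, 23, 27, 34, 39]


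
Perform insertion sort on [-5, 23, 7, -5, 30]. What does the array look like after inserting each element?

First element -5 is already 'sorted'
Insert 23: shifted 0 elements -> [-5, 23, 7, -5, 30]
Insert 7: shifted 1 elements -> [-5, 7, 23, -5, 30]
Insert -5: shifted 2 elements -> [-5, -5, 7, 23, 30]
Insert 30: shifted 0 elements -> [-5, -5, 7, 23, 30]


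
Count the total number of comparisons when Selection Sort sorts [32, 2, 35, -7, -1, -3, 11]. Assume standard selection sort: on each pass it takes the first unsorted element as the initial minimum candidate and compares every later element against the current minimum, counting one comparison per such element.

Pass 1: scan indices 1..6 for the minimum = 6 comparison(s); min is -7, place at index 0 -> [-7, 2, 35, 32, -1, -3, 11]
Pass 2: scan indices 2..6 for the minimum = 5 comparison(s); min is -3, place at index 1 -> [-7, -3, 35, 32, -1, 2, 11]
Pass 3: scan indices 3..6 for the minimum = 4 comparison(s); min is -1, place at index 2 -> [-7, -3, -1, 32, 35, 2, 11]
Pass 4: scan indices 4..6 for the minimum = 3 comparison(s); min is 2, place at index 3 -> [-7, -3, -1, 2, 35, 32, 11]
Pass 5: scan indices 5..6 for the minimum = 2 comparison(s); min is 11, place at index 4 -> [-7, -3, -1, 2, 11, 32, 35]
Pass 6: scan indices 6..6 for the minimum = 1 comparison(s); min is 32, place at index 5 -> [-7, -3, -1, 2, 11, 32, 35]
Selection sort always scans the whole unsorted suffix, so the count is (n-1) + (n-2) + ... + 1 = n(n-1)/2 = 7*6/2 = 21 regardless of the input order.
Total comparisons: 6 + 5 + 4 + 3 + 2 + 1 = 21


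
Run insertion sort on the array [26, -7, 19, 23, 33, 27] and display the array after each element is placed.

First element 26 is already 'sorted'
Insert -7: shifted 1 elements -> [-7, 26, 19, 23, 33, 27]
Insert 19: shifted 1 elements -> [-7, 19, 26, 23, 33, 27]
Insert 23: shifted 1 elements -> [-7, 19, 23, 26, 33, 27]
Insert 33: shifted 0 elements -> [-7, 19, 23, 26, 33, 27]
Insert 27: shifted 1 elements -> [-7, 19, 23, 26, 27, 33]


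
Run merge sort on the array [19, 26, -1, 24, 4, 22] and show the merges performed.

Divide and conquer:
  Merge [26] + [-1] -> [-1, 26]
  Merge [19] + [-1, 26] -> [-1, 19, 26]
  Merge [4] + [22] -> [4, 22]
  Merge [24] + [4, 22] -> [4, 22, 24]
  Merge [-1, 19, 26] + [4, 22, 24] -> [-1, 4, 19, 22, 24, 26]


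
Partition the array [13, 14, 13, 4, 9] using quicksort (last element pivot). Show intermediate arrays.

Partition 1: pivot=9 at index 1 -> [4, 9, 13, 13, 14]
Partition 2: pivot=14 at index 4 -> [4, 9, 13, 13, 14]
Partition 3: pivot=13 at index 3 -> [4, 9, 13, 13, 14]


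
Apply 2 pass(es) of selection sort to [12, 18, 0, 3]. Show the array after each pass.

Pass 1: Select minimum 0 at index 2, swap -> [0, 18, 12, 3]
Pass 2: Select minimum 3 at index 3, swap -> [0, 3, 12, 18]


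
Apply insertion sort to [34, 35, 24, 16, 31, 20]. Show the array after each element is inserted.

First element 34 is already 'sorted'
Insert 35: shifted 0 elements -> [34, 35, 24, 16, 31, 20]
Insert 24: shifted 2 elements -> [24, 34, 35, 16, 31, 20]
Insert 16: shifted 3 elements -> [16, 24, 34, 35, 31, 20]
Insert 31: shifted 2 elements -> [16, 24, 31, 34, 35, 20]
Insert 20: shifted 4 elements -> [16, 20, 24, 31, 34, 35]


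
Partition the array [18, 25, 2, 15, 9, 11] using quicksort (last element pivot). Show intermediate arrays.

Partition 1: pivot=11 at index 2 -> [2, 9, 11, 15, 25, 18]
Partition 2: pivot=9 at index 1 -> [2, 9, 11, 15, 25, 18]
Partition 3: pivot=18 at index 4 -> [2, 9, 11, 15, 18, 25]


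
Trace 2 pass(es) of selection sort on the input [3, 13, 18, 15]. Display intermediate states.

Pass 1: Select minimum 3 at index 0, swap -> [3, 13, 18, 15]
Pass 2: Select minimum 13 at index 1, swap -> [3, 13, 18, 15]


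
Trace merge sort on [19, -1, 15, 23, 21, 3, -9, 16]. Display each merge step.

Divide and conquer:
  Merge [19] + [-1] -> [-1, 19]
  Merge [15] + [23] -> [15, 23]
  Merge [-1, 19] + [15, 23] -> [-1, 15, 19, 23]
  Merge [21] + [3] -> [3, 21]
  Merge [-9] + [16] -> [-9, 16]
  Merge [3, 21] + [-9, 16] -> [-9, 3, 16, 21]
  Merge [-1, 15, 19, 23] + [-9, 3, 16, 21] -> [-9, -1, 3, 15, 16, 19, 21, 23]


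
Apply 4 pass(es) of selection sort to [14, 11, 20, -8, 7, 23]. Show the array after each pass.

Pass 1: Select minimum -8 at index 3, swap -> [-8, 11, 20, 14, 7, 23]
Pass 2: Select minimum 7 at index 4, swap -> [-8, 7, 20, 14, 11, 23]
Pass 3: Select minimum 11 at index 4, swap -> [-8, 7, 11, 14, 20, 23]
Pass 4: Select minimum 14 at index 3, swap -> [-8, 7, 11, 14, 20, 23]


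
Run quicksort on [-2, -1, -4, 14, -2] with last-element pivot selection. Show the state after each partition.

Partition 1: pivot=-2 at index 2 -> [-2, -4, -2, 14, -1]
Partition 2: pivot=-4 at index 0 -> [-4, -2, -2, 14, -1]
Partition 3: pivot=-1 at index 3 -> [-4, -2, -2, -1, 14]


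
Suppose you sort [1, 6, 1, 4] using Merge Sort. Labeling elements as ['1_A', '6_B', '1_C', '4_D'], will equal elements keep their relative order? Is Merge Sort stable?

Trace Merge Sort on the labeled array (the key is the number; the letter only tracks identity):
  Merge [1_A] + [6_B] -> [1_A, 6_B]
  Merge [1_C] + [4_D] -> [1_C, 4_D]
  Merge [1_A, 6_B] + [1_C, 4_D] -> [1_A, 1_C, 4_D, 6_B]
Final order: [1_A, 1_C, 4_D, 6_B]
Equal keys:
  value 1: originally 1_A, 1_C; after sorting 1_A, 1_C -> order preserved
All equal keys kept their original relative order. Merge Sort is stable: when the heads of the two halves are equal the merge takes from the left half first.
Answer: Stable


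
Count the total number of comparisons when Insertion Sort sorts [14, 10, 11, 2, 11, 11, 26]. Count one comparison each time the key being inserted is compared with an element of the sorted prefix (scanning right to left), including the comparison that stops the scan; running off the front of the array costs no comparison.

Insert 10: 14 > 10 (shift), reached front = 1 comparison(s) -> [10, 14, 11, 2, 11, 11, 26]
Insert 11: 14 > 11 (shift), 10 <= 11 (stop) = 2 comparison(s) -> [10, 11, 14, 2, 11, 11, 26]
Insert 2: 14 > 2 (shift), 11 > 2 (shift), 10 > 2 (shift), reached front = 3 comparison(s) -> [2, 10, 11, 14, 11, 11, 26]
Insert 11: 14 > 11 (shift), 11 <= 11 (stop) = 2 comparison(s) -> [2, 10, 11, 11, 14, 11, 26]
Insert 11: 14 > 11 (shift), 11 <= 11 (stop) = 2 comparison(s) -> [2, 10, 11, 11, 11, 14, 26]
Insert 26: 14 <= 26 (stop) = 1 comparison(s) -> [2, 10, 11, 11, 11, 14, 26]
Total comparisons: 1 + 2 + 3 + 2 + 2 + 1 = 11


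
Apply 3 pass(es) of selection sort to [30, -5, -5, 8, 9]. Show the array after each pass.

Pass 1: Select minimum -5 at index 1, swap -> [-5, 30, -5, 8, 9]
Pass 2: Select minimum -5 at index 2, swap -> [-5, -5, 30, 8, 9]
Pass 3: Select minimum 8 at index 3, swap -> [-5, -5, 8, 30, 9]


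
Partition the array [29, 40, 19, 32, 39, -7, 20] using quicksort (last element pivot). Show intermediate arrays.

Partition 1: pivot=20 at index 2 -> [19, -7, 20, 32, 39, 40, 29]
Partition 2: pivot=-7 at index 0 -> [-7, 19, 20, 32, 39, 40, 29]
Partition 3: pivot=29 at index 3 -> [-7, 19, 20, 29, 39, 40, 32]
Partition 4: pivot=32 at index 4 -> [-7, 19, 20, 29, 32, 40, 39]
Partition 5: pivot=39 at index 5 -> [-7, 19, 20, 29, 32, 39, 40]


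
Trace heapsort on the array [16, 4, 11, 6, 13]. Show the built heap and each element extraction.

Build heap: [16, 13, 11, 6, 4]
Extract 16: [13, 6, 11, 4, 16]
Extract 13: [11, 6, 4, 13, 16]
Extract 11: [6, 4, 11, 13, 16]
Extract 6: [4, 6, 11, 13, 16]


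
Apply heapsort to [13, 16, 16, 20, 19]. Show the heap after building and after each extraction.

Build heap: [20, 19, 16, 16, 13]
Extract 20: [19, 16, 16, 13, 20]
Extract 19: [16, 13, 16, 19, 20]
Extract 16: [16, 13, 16, 19, 20]
Extract 16: [13, 16, 16, 19, 20]


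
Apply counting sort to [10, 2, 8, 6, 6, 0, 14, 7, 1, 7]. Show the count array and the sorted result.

Count array: [1, 1, 1, 0, 0, 0, 2, 2, 1, 0, 1, 0, 0, 0, 1]
(count[i] = number of elements equal to i)
Cumulative count: [1, 2, 3, 3, 3, 3, 5, 7, 8, 8, 9, 9, 9, 9, 10]
Sorted: [0, 1, 2, 6, 6, 7, 7, 8, 10, 14]


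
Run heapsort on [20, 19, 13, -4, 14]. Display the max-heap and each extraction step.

Build heap: [20, 19, 13, -4, 14]
Extract 20: [19, 14, 13, -4, 20]
Extract 19: [14, -4, 13, 19, 20]
Extract 14: [13, -4, 14, 19, 20]
Extract 13: [-4, 13, 14, 19, 20]


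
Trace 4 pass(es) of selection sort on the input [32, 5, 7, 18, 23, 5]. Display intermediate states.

Pass 1: Select minimum 5 at index 1, swap -> [5, 32, 7, 18, 23, 5]
Pass 2: Select minimum 5 at index 5, swap -> [5, 5, 7, 18, 23, 32]
Pass 3: Select minimum 7 at index 2, swap -> [5, 5, 7, 18, 23, 32]
Pass 4: Select minimum 18 at index 3, swap -> [5, 5, 7, 18, 23, 32]


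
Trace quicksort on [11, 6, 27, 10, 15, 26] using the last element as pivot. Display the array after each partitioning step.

Partition 1: pivot=26 at index 4 -> [11, 6, 10, 15, 26, 27]
Partition 2: pivot=15 at index 3 -> [11, 6, 10, 15, 26, 27]
Partition 3: pivot=10 at index 1 -> [6, 10, 11, 15, 26, 27]


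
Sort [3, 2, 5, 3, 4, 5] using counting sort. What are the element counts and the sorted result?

Count array: [0, 0, 1, 2, 1, 2]
(count[i] = number of elements equal to i)
Cumulative count: [0, 0, 1, 3, 4, 6]
Sorted: [2, 3, 3, 4, 5, 5]


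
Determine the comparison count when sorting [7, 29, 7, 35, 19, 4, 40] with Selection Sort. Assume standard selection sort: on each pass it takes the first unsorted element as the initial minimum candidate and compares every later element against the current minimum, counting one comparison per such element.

Pass 1: scan indices 1..6 for the minimum = 6 comparison(s); min is 4, place at index 0 -> [4, 29, 7, 35, 19, 7, 40]
Pass 2: scan indices 2..6 for the minimum = 5 comparison(s); min is 7, place at index 1 -> [4, 7, 29, 35, 19, 7, 40]
Pass 3: scan indices 3..6 for the minimum = 4 comparison(s); min is 7, place at index 2 -> [4, 7, 7, 35, 19, 29, 40]
Pass 4: scan indices 4..6 for the minimum = 3 comparison(s); min is 19, place at index 3 -> [4, 7, 7, 19, 35, 29, 40]
Pass 5: scan indices 5..6 for the minimum = 2 comparison(s); min is 29, place at index 4 -> [4, 7, 7, 19, 29, 35, 40]
Pass 6: scan indices 6..6 for the minimum = 1 comparison(s); min is 35, place at index 5 -> [4, 7, 7, 19, 29, 35, 40]
Selection sort always scans the whole unsorted suffix, so the count is (n-1) + (n-2) + ... + 1 = n(n-1)/2 = 7*6/2 = 21 regardless of the input order.
Total comparisons: 6 + 5 + 4 + 3 + 2 + 1 = 21


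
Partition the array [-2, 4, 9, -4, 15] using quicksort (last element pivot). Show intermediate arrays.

Partition 1: pivot=15 at index 4 -> [-2, 4, 9, -4, 15]
Partition 2: pivot=-4 at index 0 -> [-4, 4, 9, -2, 15]
Partition 3: pivot=-2 at index 1 -> [-4, -2, 9, 4, 15]
Partition 4: pivot=4 at index 2 -> [-4, -2, 4, 9, 15]


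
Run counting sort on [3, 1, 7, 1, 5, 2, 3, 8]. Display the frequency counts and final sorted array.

Count array: [0, 2, 1, 2, 0, 1, 0, 1, 1]
(count[i] = number of elements equal to i)
Cumulative count: [0, 2, 3, 5, 5, 6, 6, 7, 8]
Sorted: [1, 1, 2, 3, 3, 5, 7, 8]


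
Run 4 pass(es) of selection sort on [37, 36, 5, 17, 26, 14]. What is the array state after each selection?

Pass 1: Select minimum 5 at index 2, swap -> [5, 36, 37, 17, 26, 14]
Pass 2: Select minimum 14 at index 5, swap -> [5, 14, 37, 17, 26, 36]
Pass 3: Select minimum 17 at index 3, swap -> [5, 14, 17, 37, 26, 36]
Pass 4: Select minimum 26 at index 4, swap -> [5, 14, 17, 26, 37, 36]


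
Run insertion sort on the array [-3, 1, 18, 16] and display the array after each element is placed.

First element -3 is already 'sorted'
Insert 1: shifted 0 elements -> [-3, 1, 18, 16]
Insert 18: shifted 0 elements -> [-3, 1, 18, 16]
Insert 16: shifted 1 elements -> [-3, 1, 16, 18]


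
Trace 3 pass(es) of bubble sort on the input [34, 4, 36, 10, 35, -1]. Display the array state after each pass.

After pass 1: [4, 34, 10, 35, -1, 36] (4 swaps)
After pass 2: [4, 10, 34, -1, 35, 36] (2 swaps)
After pass 3: [4, 10, -1, 34, 35, 36] (1 swaps)
Total swaps: 7


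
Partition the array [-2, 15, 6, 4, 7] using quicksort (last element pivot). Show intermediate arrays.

Partition 1: pivot=7 at index 3 -> [-2, 6, 4, 7, 15]
Partition 2: pivot=4 at index 1 -> [-2, 4, 6, 7, 15]


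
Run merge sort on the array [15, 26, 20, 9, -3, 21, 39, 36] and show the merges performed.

Divide and conquer:
  Merge [15] + [26] -> [15, 26]
  Merge [20] + [9] -> [9, 20]
  Merge [15, 26] + [9, 20] -> [9, 15, 20, 26]
  Merge [-3] + [21] -> [-3, 21]
  Merge [39] + [36] -> [36, 39]
  Merge [-3, 21] + [36, 39] -> [-3, 21, 36, 39]
  Merge [9, 15, 20, 26] + [-3, 21, 36, 39] -> [-3, 9, 15, 20, 21, 26, 36, 39]


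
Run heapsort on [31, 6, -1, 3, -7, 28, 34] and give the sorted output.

Build heap: [34, 6, 31, 3, -7, 28, -1]
Extract 34: [31, 6, 28, 3, -7, -1, 34]
Extract 31: [28, 6, -1, 3, -7, 31, 34]
Extract 28: [6, 3, -1, -7, 28, 31, 34]
Extract 6: [3, -7, -1, 6, 28, 31, 34]
Extract 3: [-1, -7, 3, 6, 28, 31, 34]
Extract -1: [-7, -1, 3, 6, 28, 31, 34]


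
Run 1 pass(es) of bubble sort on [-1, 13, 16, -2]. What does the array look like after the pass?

After pass 1: [-1, 13, -2, 16] (1 swaps)
Total swaps: 1


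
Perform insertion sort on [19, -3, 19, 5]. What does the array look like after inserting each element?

First element 19 is already 'sorted'
Insert -3: shifted 1 elements -> [-3, 19, 19, 5]
Insert 19: shifted 0 elements -> [-3, 19, 19, 5]
Insert 5: shifted 2 elements -> [-3, 5, 19, 19]


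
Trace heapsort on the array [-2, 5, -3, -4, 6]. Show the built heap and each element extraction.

Build heap: [6, 5, -3, -4, -2]
Extract 6: [5, -2, -3, -4, 6]
Extract 5: [-2, -4, -3, 5, 6]
Extract -2: [-3, -4, -2, 5, 6]
Extract -3: [-4, -3, -2, 5, 6]


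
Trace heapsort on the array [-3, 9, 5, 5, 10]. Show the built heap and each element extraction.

Build heap: [10, 9, 5, 5, -3]
Extract 10: [9, 5, 5, -3, 10]
Extract 9: [5, -3, 5, 9, 10]
Extract 5: [5, -3, 5, 9, 10]
Extract 5: [-3, 5, 5, 9, 10]


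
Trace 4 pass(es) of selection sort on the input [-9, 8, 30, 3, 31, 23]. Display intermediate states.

Pass 1: Select minimum -9 at index 0, swap -> [-9, 8, 30, 3, 31, 23]
Pass 2: Select minimum 3 at index 3, swap -> [-9, 3, 30, 8, 31, 23]
Pass 3: Select minimum 8 at index 3, swap -> [-9, 3, 8, 30, 31, 23]
Pass 4: Select minimum 23 at index 5, swap -> [-9, 3, 8, 23, 31, 30]


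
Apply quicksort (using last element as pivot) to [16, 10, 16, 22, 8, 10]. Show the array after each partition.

Partition 1: pivot=10 at index 2 -> [10, 8, 10, 22, 16, 16]
Partition 2: pivot=8 at index 0 -> [8, 10, 10, 22, 16, 16]
Partition 3: pivot=16 at index 4 -> [8, 10, 10, 16, 16, 22]


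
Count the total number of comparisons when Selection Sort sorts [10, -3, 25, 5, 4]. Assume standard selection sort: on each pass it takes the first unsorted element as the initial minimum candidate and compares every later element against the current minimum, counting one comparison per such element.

Pass 1: scan indices 1..4 for the minimum = 4 comparison(s); min is -3, place at index 0 -> [-3, 10, 25, 5, 4]
Pass 2: scan indices 2..4 for the minimum = 3 comparison(s); min is 4, place at index 1 -> [-3, 4, 25, 5, 10]
Pass 3: scan indices 3..4 for the minimum = 2 comparison(s); min is 5, place at index 2 -> [-3, 4, 5, 25, 10]
Pass 4: scan indices 4..4 for the minimum = 1 comparison(s); min is 10, place at index 3 -> [-3, 4, 5, 10, 25]
Selection sort always scans the whole unsorted suffix, so the count is (n-1) + (n-2) + ... + 1 = n(n-1)/2 = 5*4/2 = 10 regardless of the input order.
Total comparisons: 4 + 3 + 2 + 1 = 10


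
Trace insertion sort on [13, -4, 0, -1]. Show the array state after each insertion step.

First element 13 is already 'sorted'
Insert -4: shifted 1 elements -> [-4, 13, 0, -1]
Insert 0: shifted 1 elements -> [-4, 0, 13, -1]
Insert -1: shifted 2 elements -> [-4, -1, 0, 13]


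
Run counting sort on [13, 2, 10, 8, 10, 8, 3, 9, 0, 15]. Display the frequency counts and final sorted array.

Count array: [1, 0, 1, 1, 0, 0, 0, 0, 2, 1, 2, 0, 0, 1, 0, 1]
(count[i] = number of elements equal to i)
Cumulative count: [1, 1, 2, 3, 3, 3, 3, 3, 5, 6, 8, 8, 8, 9, 9, 10]
Sorted: [0, 2, 3, 8, 8, 9, 10, 10, 13, 15]


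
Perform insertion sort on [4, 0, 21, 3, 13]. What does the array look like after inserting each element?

First element 4 is already 'sorted'
Insert 0: shifted 1 elements -> [0, 4, 21, 3, 13]
Insert 21: shifted 0 elements -> [0, 4, 21, 3, 13]
Insert 3: shifted 2 elements -> [0, 3, 4, 21, 13]
Insert 13: shifted 1 elements -> [0, 3, 4, 13, 21]


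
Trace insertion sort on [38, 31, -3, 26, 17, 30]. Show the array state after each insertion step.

First element 38 is already 'sorted'
Insert 31: shifted 1 elements -> [31, 38, -3, 26, 17, 30]
Insert -3: shifted 2 elements -> [-3, 31, 38, 26, 17, 30]
Insert 26: shifted 2 elements -> [-3, 26, 31, 38, 17, 30]
Insert 17: shifted 3 elements -> [-3, 17, 26, 31, 38, 30]
Insert 30: shifted 2 elements -> [-3, 17, 26, 30, 31, 38]


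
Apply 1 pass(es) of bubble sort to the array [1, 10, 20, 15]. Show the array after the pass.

After pass 1: [1, 10, 15, 20] (1 swaps)
Total swaps: 1


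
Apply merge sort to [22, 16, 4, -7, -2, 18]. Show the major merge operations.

Divide and conquer:
  Merge [16] + [4] -> [4, 16]
  Merge [22] + [4, 16] -> [4, 16, 22]
  Merge [-2] + [18] -> [-2, 18]
  Merge [-7] + [-2, 18] -> [-7, -2, 18]
  Merge [4, 16, 22] + [-7, -2, 18] -> [-7, -2, 4, 16, 18, 22]


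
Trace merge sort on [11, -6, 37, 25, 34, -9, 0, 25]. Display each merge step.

Divide and conquer:
  Merge [11] + [-6] -> [-6, 11]
  Merge [37] + [25] -> [25, 37]
  Merge [-6, 11] + [25, 37] -> [-6, 11, 25, 37]
  Merge [34] + [-9] -> [-9, 34]
  Merge [0] + [25] -> [0, 25]
  Merge [-9, 34] + [0, 25] -> [-9, 0, 25, 34]
  Merge [-6, 11, 25, 37] + [-9, 0, 25, 34] -> [-9, -6, 0, 11, 25, 25, 34, 37]


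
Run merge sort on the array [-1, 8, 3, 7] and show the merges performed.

Divide and conquer:
  Merge [-1] + [8] -> [-1, 8]
  Merge [3] + [7] -> [3, 7]
  Merge [-1, 8] + [3, 7] -> [-1, 3, 7, 8]


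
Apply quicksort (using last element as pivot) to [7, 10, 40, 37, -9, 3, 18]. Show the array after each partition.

Partition 1: pivot=18 at index 4 -> [7, 10, -9, 3, 18, 37, 40]
Partition 2: pivot=3 at index 1 -> [-9, 3, 7, 10, 18, 37, 40]
Partition 3: pivot=10 at index 3 -> [-9, 3, 7, 10, 18, 37, 40]
Partition 4: pivot=40 at index 6 -> [-9, 3, 7, 10, 18, 37, 40]


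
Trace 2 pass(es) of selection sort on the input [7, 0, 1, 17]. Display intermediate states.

Pass 1: Select minimum 0 at index 1, swap -> [0, 7, 1, 17]
Pass 2: Select minimum 1 at index 2, swap -> [0, 1, 7, 17]


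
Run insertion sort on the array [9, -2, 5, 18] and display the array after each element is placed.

First element 9 is already 'sorted'
Insert -2: shifted 1 elements -> [-2, 9, 5, 18]
Insert 5: shifted 1 elements -> [-2, 5, 9, 18]
Insert 18: shifted 0 elements -> [-2, 5, 9, 18]


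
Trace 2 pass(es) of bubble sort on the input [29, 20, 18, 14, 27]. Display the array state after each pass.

After pass 1: [20, 18, 14, 27, 29] (4 swaps)
After pass 2: [18, 14, 20, 27, 29] (2 swaps)
Total swaps: 6


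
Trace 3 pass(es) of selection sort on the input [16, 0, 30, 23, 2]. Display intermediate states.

Pass 1: Select minimum 0 at index 1, swap -> [0, 16, 30, 23, 2]
Pass 2: Select minimum 2 at index 4, swap -> [0, 2, 30, 23, 16]
Pass 3: Select minimum 16 at index 4, swap -> [0, 2, 16, 23, 30]


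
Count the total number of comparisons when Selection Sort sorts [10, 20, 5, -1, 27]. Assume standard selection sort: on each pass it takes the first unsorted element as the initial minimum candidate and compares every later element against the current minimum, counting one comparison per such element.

Pass 1: scan indices 1..4 for the minimum = 4 comparison(s); min is -1, place at index 0 -> [-1, 20, 5, 10, 27]
Pass 2: scan indices 2..4 for the minimum = 3 comparison(s); min is 5, place at index 1 -> [-1, 5, 20, 10, 27]
Pass 3: scan indices 3..4 for the minimum = 2 comparison(s); min is 10, place at index 2 -> [-1, 5, 10, 20, 27]
Pass 4: scan indices 4..4 for the minimum = 1 comparison(s); min is 20, place at index 3 -> [-1, 5, 10, 20, 27]
Selection sort always scans the whole unsorted suffix, so the count is (n-1) + (n-2) + ... + 1 = n(n-1)/2 = 5*4/2 = 10 regardless of the input order.
Total comparisons: 4 + 3 + 2 + 1 = 10


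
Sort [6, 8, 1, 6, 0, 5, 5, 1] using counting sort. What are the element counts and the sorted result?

Count array: [1, 2, 0, 0, 0, 2, 2, 0, 1]
(count[i] = number of elements equal to i)
Cumulative count: [1, 3, 3, 3, 3, 5, 7, 7, 8]
Sorted: [0, 1, 1, 5, 5, 6, 6, 8]


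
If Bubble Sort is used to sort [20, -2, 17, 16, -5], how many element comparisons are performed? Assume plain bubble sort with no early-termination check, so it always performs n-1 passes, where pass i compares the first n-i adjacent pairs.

Pass 1: compare adjacent pairs (0,1)..(3,4) = 4 comparison(s), 4 swap(s) -> [-2, 17, 16, -5, 20]
Pass 2: compare adjacent pairs (0,1)..(2,3) = 3 comparison(s), 2 swap(s) -> [-2, 16, -5, 17, 20]
Pass 3: compare adjacent pairs (0,1)..(1,2) = 2 comparison(s), 1 swap(s) -> [-2, -5, 16, 17, 20]
Pass 4: compare adjacent pairs (0,1)..(0,1) = 1 comparison(s), 1 swap(s) -> [-5, -2, 16, 17, 20]
Total comparisons: 4 + 3 + 2 + 1 = 10


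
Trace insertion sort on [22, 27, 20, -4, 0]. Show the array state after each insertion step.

First element 22 is already 'sorted'
Insert 27: shifted 0 elements -> [22, 27, 20, -4, 0]
Insert 20: shifted 2 elements -> [20, 22, 27, -4, 0]
Insert -4: shifted 3 elements -> [-4, 20, 22, 27, 0]
Insert 0: shifted 3 elements -> [-4, 0, 20, 22, 27]


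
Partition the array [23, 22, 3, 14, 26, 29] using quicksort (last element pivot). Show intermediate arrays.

Partition 1: pivot=29 at index 5 -> [23, 22, 3, 14, 26, 29]
Partition 2: pivot=26 at index 4 -> [23, 22, 3, 14, 26, 29]
Partition 3: pivot=14 at index 1 -> [3, 14, 23, 22, 26, 29]
Partition 4: pivot=22 at index 2 -> [3, 14, 22, 23, 26, 29]


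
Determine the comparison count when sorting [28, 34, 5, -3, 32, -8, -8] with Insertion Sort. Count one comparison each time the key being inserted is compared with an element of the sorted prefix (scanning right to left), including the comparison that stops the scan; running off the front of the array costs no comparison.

Insert 34: 28 <= 34 (stop) = 1 comparison(s) -> [28, 34, 5, -3, 32, -8, -8]
Insert 5: 34 > 5 (shift), 28 > 5 (shift), reached front = 2 comparison(s) -> [5, 28, 34, -3, 32, -8, -8]
Insert -3: 34 > -3 (shift), 28 > -3 (shift), 5 > -3 (shift), reached front = 3 comparison(s) -> [-3, 5, 28, 34, 32, -8, -8]
Insert 32: 34 > 32 (shift), 28 <= 32 (stop) = 2 comparison(s) -> [-3, 5, 28, 32, 34, -8, -8]
Insert -8: 34 > -8 (shift), 32 > -8 (shift), 28 > -8 (shift), 5 > -8 (shift), -3 > -8 (shift), reached front = 5 comparison(s) -> [-8, -3, 5, 28, 32, 34, -8]
Insert -8: 34 > -8 (shift), 32 > -8 (shift), 28 > -8 (shift), 5 > -8 (shift), -3 > -8 (shift), -8 <= -8 (stop) = 6 comparison(s) -> [-8, -8, -3, 5, 28, 32, 34]
Total comparisons: 1 + 2 + 3 + 2 + 5 + 6 = 19


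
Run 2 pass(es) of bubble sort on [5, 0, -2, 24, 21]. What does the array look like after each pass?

After pass 1: [0, -2, 5, 21, 24] (3 swaps)
After pass 2: [-2, 0, 5, 21, 24] (1 swaps)
Total swaps: 4


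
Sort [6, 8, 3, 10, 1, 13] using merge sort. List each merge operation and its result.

Divide and conquer:
  Merge [8] + [3] -> [3, 8]
  Merge [6] + [3, 8] -> [3, 6, 8]
  Merge [1] + [13] -> [1, 13]
  Merge [10] + [1, 13] -> [1, 10, 13]
  Merge [3, 6, 8] + [1, 10, 13] -> [1, 3, 6, 8, 10, 13]


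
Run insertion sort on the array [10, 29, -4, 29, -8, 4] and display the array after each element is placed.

First element 10 is already 'sorted'
Insert 29: shifted 0 elements -> [10, 29, -4, 29, -8, 4]
Insert -4: shifted 2 elements -> [-4, 10, 29, 29, -8, 4]
Insert 29: shifted 0 elements -> [-4, 10, 29, 29, -8, 4]
Insert -8: shifted 4 elements -> [-8, -4, 10, 29, 29, 4]
Insert 4: shifted 3 elements -> [-8, -4, 4, 10, 29, 29]


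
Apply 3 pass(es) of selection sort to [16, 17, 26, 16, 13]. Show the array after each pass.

Pass 1: Select minimum 13 at index 4, swap -> [13, 17, 26, 16, 16]
Pass 2: Select minimum 16 at index 3, swap -> [13, 16, 26, 17, 16]
Pass 3: Select minimum 16 at index 4, swap -> [13, 16, 16, 17, 26]


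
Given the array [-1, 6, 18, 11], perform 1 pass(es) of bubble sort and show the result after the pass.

After pass 1: [-1, 6, 11, 18] (1 swaps)
Total swaps: 1


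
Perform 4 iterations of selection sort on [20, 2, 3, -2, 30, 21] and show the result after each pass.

Pass 1: Select minimum -2 at index 3, swap -> [-2, 2, 3, 20, 30, 21]
Pass 2: Select minimum 2 at index 1, swap -> [-2, 2, 3, 20, 30, 21]
Pass 3: Select minimum 3 at index 2, swap -> [-2, 2, 3, 20, 30, 21]
Pass 4: Select minimum 20 at index 3, swap -> [-2, 2, 3, 20, 30, 21]


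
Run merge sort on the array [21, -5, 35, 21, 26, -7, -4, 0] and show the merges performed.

Divide and conquer:
  Merge [21] + [-5] -> [-5, 21]
  Merge [35] + [21] -> [21, 35]
  Merge [-5, 21] + [21, 35] -> [-5, 21, 21, 35]
  Merge [26] + [-7] -> [-7, 26]
  Merge [-4] + [0] -> [-4, 0]
  Merge [-7, 26] + [-4, 0] -> [-7, -4, 0, 26]
  Merge [-5, 21, 21, 35] + [-7, -4, 0, 26] -> [-7, -5, -4, 0, 21, 21, 26, 35]


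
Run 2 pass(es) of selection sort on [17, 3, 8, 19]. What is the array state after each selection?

Pass 1: Select minimum 3 at index 1, swap -> [3, 17, 8, 19]
Pass 2: Select minimum 8 at index 2, swap -> [3, 8, 17, 19]


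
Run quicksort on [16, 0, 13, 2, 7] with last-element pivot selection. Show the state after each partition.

Partition 1: pivot=7 at index 2 -> [0, 2, 7, 16, 13]
Partition 2: pivot=2 at index 1 -> [0, 2, 7, 16, 13]
Partition 3: pivot=13 at index 3 -> [0, 2, 7, 13, 16]


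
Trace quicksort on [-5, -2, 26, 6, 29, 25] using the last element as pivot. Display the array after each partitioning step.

Partition 1: pivot=25 at index 3 -> [-5, -2, 6, 25, 29, 26]
Partition 2: pivot=6 at index 2 -> [-5, -2, 6, 25, 29, 26]
Partition 3: pivot=-2 at index 1 -> [-5, -2, 6, 25, 29, 26]
Partition 4: pivot=26 at index 4 -> [-5, -2, 6, 25, 26, 29]
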